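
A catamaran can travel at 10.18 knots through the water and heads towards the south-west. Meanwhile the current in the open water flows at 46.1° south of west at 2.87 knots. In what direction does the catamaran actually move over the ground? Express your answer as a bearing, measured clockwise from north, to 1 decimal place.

Taking east as x and north as y: velocity relative to the water = (-7.198, -7.198) knots; the water relative to ground = (-1.990, -2.068) knots.
Velocity relative to ground = (-7.198, -7.198) + (-1.990, -2.068) = (-9.188, -9.266) knots.
Bearing = atan2(-9.19, -9.27) = 224.76° clockwise from north.

224.8°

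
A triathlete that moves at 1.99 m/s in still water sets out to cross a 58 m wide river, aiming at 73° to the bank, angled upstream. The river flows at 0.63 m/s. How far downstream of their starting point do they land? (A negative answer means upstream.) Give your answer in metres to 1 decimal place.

Perpendicular speed = 1.903 m/s; crossing time = 58 / 1.903 = 30.477 s.
Net downstream speed = 0.048 m/s.
Drift = 0.048 × 30.477 = 1.468 m (downstream).

1.5 m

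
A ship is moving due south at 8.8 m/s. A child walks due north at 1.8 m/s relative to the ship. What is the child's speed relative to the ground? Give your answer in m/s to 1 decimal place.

Taking east as x and north as y: ship velocity = (0.000, -8.800) m/s; child velocity relative to ship = (0.000, 1.800) m/s.
Velocity relative to ground = (0.000, -8.800) + (0.000, 1.800) = (0.000, -7.000) m/s.
Speed = |(0.000, -7.000)| = 7.000 m/s.

7.0 m/s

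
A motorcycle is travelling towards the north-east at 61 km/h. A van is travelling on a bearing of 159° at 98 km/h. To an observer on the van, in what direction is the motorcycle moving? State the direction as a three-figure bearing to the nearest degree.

003°

Taking east as x and north as y: motorcycle velocity = (43.134, 43.134) km/h; van velocity = (35.120, -91.491) km/h.
Velocity of motorcycle relative to van = (43.134, 43.134) − (35.120, -91.491) = (8.013, 134.624) km/h.
Bearing = atan2(8.01, 134.62) = 3.41° clockwise from north.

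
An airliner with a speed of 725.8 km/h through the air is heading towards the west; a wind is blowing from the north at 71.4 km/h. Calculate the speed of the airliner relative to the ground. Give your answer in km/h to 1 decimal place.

Taking east as x and north as y: velocity relative to the air = (-725.800, 0.000) km/h; the air relative to ground = (0.000, -71.400) km/h.
Velocity relative to ground = (-725.800, 0.000) + (0.000, -71.400) = (-725.800, -71.400) km/h.
Speed = |(-725.800, -71.400)| = 729.304 km/h.

729.3 km/h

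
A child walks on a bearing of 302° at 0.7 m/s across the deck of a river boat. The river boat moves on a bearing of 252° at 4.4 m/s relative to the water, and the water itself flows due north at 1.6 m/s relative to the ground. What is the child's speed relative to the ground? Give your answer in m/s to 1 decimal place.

In east/north components (m/s): child relative to river boat = (-0.594, 0.371); river boat relative to water = (-4.185, -1.360); water relative to ground = (0.000, 1.600).
Sum = (-4.778, 0.611) m/s.
Speed = |(-4.778, 0.611)| = 4.817 m/s.

4.8 m/s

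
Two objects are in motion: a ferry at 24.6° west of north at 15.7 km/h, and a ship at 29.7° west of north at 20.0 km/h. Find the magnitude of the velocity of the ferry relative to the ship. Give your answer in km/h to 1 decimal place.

Taking east as x and north as y: ferry velocity = (-6.536, 14.275) km/h; ship velocity = (-9.909, 17.373) km/h.
Velocity of ferry relative to ship = (-6.536, 14.275) − (-9.909, 17.373) = (3.374, -3.098) km/h.
Magnitude = |(3.374, -3.098)| = 4.580 km/h.

4.6 km/h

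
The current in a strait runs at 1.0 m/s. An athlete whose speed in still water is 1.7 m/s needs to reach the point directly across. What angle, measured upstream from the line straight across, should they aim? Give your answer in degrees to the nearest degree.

36°

To cancel the current, the upstream component of the athlete's velocity must equal the flow: 1.7 sin θ = 1.0.
sin θ = 1.0 / 1.7 = 0.5882.
θ = arcsin(0.5882) = 36.032°.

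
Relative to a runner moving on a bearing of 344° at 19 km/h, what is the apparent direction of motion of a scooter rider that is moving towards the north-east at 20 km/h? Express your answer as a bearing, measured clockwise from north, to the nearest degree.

102°

Taking east as x and north as y: scooter rider velocity = (14.142, 14.142) km/h; runner velocity = (-5.237, 18.264) km/h.
Velocity of scooter rider relative to runner = (14.142, 14.142) − (-5.237, 18.264) = (19.379, -4.122) km/h.
Bearing = atan2(19.38, -4.12) = 102.01° clockwise from north.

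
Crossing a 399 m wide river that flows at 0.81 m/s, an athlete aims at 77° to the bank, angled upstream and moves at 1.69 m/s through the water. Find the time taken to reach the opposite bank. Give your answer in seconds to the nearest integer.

The component of the athlete's velocity perpendicular to the bank is 1.69 × sin 77° = 1.647 m/s.
The current is parallel to the bank, so it does not affect the crossing time.
Time = 399 / 1.647 = 242.305 s.

242 s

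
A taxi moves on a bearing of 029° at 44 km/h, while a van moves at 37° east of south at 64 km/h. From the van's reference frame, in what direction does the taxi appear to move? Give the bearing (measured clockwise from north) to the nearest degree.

Taking east as x and north as y: taxi velocity = (21.332, 38.483) km/h; van velocity = (38.516, -51.113) km/h.
Velocity of taxi relative to van = (21.332, 38.483) − (38.516, -51.113) = (-17.185, 89.596) km/h.
Bearing = atan2(-17.18, 89.60) = 349.14° clockwise from north.

349°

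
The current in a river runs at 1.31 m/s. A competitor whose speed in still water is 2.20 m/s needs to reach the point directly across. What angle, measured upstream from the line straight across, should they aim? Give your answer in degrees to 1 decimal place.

To cancel the current, the upstream component of the competitor's velocity must equal the flow: 2.20 sin θ = 1.31.
sin θ = 1.31 / 2.20 = 0.5955.
θ = arcsin(0.5955) = 36.545°.

36.5°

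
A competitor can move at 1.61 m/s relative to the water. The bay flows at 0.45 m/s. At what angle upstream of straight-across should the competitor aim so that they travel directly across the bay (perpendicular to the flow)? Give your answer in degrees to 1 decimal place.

16.2°

To cancel the current, the upstream component of the competitor's velocity must equal the flow: 1.61 sin θ = 0.45.
sin θ = 0.45 / 1.61 = 0.2795.
θ = arcsin(0.2795) = 16.231°.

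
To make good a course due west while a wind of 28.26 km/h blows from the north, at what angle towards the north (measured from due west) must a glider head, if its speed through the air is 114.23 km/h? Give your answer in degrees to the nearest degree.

The wind pushes perpendicular to the desired track; the heading must have a component into the wind equal to 28.26 km/h: 114.23 sin θ = 28.26.
sin θ = 0.2474, so θ = 14.323°.

14°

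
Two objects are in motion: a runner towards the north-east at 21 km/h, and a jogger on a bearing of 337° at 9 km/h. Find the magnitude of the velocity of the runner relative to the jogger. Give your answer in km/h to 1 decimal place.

Taking east as x and north as y: runner velocity = (14.849, 14.849) km/h; jogger velocity = (-3.517, 8.285) km/h.
Velocity of runner relative to jogger = (14.849, 14.849) − (-3.517, 8.285) = (18.366, 6.565) km/h.
Magnitude = |(18.366, 6.565)| = 19.504 km/h.

19.5 km/h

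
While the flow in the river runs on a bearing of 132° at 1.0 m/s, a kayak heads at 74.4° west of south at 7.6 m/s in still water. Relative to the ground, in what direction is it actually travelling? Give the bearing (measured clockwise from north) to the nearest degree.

248°

Taking east as x and north as y: velocity relative to the water = (-7.320, -2.044) m/s; the water relative to ground = (0.743, -0.669) m/s.
Velocity relative to ground = (-7.320, -2.044) + (0.743, -0.669) = (-6.577, -2.713) m/s.
Bearing = atan2(-6.58, -2.71) = 247.58° clockwise from north.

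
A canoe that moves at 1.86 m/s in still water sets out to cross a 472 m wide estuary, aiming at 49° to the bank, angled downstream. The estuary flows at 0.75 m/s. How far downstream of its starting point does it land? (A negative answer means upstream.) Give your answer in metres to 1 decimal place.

662.5 m

Perpendicular speed = 1.404 m/s; crossing time = 472 / 1.404 = 336.240 s.
Net downstream speed = 1.970 m/s.
Drift = 1.970 × 336.240 = 662.483 m (downstream).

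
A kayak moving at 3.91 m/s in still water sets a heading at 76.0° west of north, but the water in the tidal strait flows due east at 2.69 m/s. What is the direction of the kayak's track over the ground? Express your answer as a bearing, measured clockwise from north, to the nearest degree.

311°

Taking east as x and north as y: velocity relative to the water = (-3.794, 0.946) m/s; the water relative to ground = (2.690, 0.000) m/s.
Velocity relative to ground = (-3.794, 0.946) + (2.690, 0.000) = (-1.104, 0.946) m/s.
Bearing = atan2(-1.10, 0.95) = 310.59° clockwise from north.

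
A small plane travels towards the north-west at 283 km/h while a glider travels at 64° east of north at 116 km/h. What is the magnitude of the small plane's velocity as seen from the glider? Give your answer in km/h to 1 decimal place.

339.0 km/h

Taking east as x and north as y: small plane velocity = (-200.111, 200.111) km/h; glider velocity = (104.260, 50.851) km/h.
Velocity of small plane relative to glider = (-200.111, 200.111) − (104.260, 50.851) = (-304.371, 149.260) km/h.
Magnitude = |(-304.371, 149.260)| = 338.999 km/h.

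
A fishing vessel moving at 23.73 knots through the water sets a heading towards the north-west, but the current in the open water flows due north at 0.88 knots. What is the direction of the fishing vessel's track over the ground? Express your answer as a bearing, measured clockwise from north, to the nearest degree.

316°

Taking east as x and north as y: velocity relative to the water = (-16.780, 16.780) knots; the water relative to ground = (0.000, 0.880) knots.
Velocity relative to ground = (-16.780, 16.780) + (0.000, 0.880) = (-16.780, 17.660) knots.
Bearing = atan2(-16.78, 17.66) = 316.46° clockwise from north.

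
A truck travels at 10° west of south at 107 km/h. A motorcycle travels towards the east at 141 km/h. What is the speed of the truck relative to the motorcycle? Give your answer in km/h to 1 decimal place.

Taking east as x and north as y: truck velocity = (-18.580, -105.374) km/h; motorcycle velocity = (141.000, 0.000) km/h.
Velocity of truck relative to motorcycle = (-18.580, -105.374) − (141.000, 0.000) = (-159.580, -105.374) km/h.
Magnitude = |(-159.580, -105.374)| = 191.232 km/h.

191.2 km/h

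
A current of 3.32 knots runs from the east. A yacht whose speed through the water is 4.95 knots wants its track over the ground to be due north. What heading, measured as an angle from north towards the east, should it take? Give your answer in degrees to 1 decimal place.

The current pushes perpendicular to the desired track; the heading must have a component into the current equal to 3.32 knots: 4.95 sin θ = 3.32.
sin θ = 0.6707, so θ = 42.122°.

42.1°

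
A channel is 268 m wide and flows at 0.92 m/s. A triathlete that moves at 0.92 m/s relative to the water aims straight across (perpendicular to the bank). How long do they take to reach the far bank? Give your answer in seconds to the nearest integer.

The component of the triathlete's velocity perpendicular to the bank is 0.92 m/s.
The current is parallel to the bank, so it does not affect the crossing time.
Time = 268 / 0.920 = 291.304 s.

291 s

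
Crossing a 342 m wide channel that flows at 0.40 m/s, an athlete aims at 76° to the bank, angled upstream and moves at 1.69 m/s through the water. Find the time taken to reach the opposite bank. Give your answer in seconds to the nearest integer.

The component of the athlete's velocity perpendicular to the bank is 1.69 × sin 76° = 1.640 m/s.
The flow acts along the bank and has no component across it.
Time = 342 / 1.640 = 208.562 s.

209 s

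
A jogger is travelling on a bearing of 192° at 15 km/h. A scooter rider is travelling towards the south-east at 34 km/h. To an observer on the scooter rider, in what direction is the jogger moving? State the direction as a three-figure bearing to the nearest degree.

289°

Taking east as x and north as y: jogger velocity = (-3.119, -14.672) km/h; scooter rider velocity = (24.042, -24.042) km/h.
Velocity of jogger relative to scooter rider = (-3.119, -14.672) − (24.042, -24.042) = (-27.160, 9.369) km/h.
Bearing = atan2(-27.16, 9.37) = 289.03° clockwise from north.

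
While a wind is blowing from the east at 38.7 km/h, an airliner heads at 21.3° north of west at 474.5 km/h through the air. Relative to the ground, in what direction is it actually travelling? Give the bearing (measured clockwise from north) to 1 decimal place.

Taking east as x and north as y: velocity relative to the air = (-442.087, 172.363) km/h; the air relative to ground = (-38.700, 0.000) km/h.
Velocity relative to ground = (-442.087, 172.363) + (-38.700, 0.000) = (-480.787, 172.363) km/h.
Bearing = atan2(-480.79, 172.36) = 289.72° clockwise from north.

289.7°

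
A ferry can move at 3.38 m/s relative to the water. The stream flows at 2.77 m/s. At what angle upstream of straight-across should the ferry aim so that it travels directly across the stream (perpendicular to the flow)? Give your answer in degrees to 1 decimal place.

55.0°

To cancel the current, the upstream component of the ferry's velocity must equal the flow: 3.38 sin θ = 2.77.
sin θ = 2.77 / 3.38 = 0.8195.
θ = arcsin(0.8195) = 55.037°.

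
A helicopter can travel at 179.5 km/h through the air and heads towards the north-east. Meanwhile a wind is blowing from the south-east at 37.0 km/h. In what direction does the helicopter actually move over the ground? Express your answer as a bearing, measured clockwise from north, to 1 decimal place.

033.4°

Taking east as x and north as y: velocity relative to the air = (126.926, 126.926) km/h; the air relative to ground = (-26.163, 26.163) km/h.
Velocity relative to ground = (126.926, 126.926) + (-26.163, 26.163) = (100.763, 153.089) km/h.
Bearing = atan2(100.76, 153.09) = 33.35° clockwise from north.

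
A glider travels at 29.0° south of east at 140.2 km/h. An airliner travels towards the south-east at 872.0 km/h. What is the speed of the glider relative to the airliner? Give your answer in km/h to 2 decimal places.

Taking east as x and north as y: glider velocity = (122.622, -67.970) km/h; airliner velocity = (616.597, -616.597) km/h.
Velocity of glider relative to airliner = (122.622, -67.970) − (616.597, -616.597) = (-493.975, 548.627) km/h.
Magnitude = |(-493.975, 548.627)| = 738.243 km/h.

738.24 km/h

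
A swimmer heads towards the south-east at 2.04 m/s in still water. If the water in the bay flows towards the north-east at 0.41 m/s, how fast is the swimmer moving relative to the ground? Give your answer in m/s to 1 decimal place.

2.1 m/s

Taking east as x and north as y: velocity relative to the water = (1.442, -1.442) m/s; the water relative to ground = (0.290, 0.290) m/s.
Velocity relative to ground = (1.442, -1.442) + (0.290, 0.290) = (1.732, -1.153) m/s.
Speed = |(1.732, -1.153)| = 2.081 m/s.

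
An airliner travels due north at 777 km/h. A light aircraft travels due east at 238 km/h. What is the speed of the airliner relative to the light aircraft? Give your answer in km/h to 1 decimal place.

Taking east as x and north as y: airliner velocity = (0.000, 777.000) km/h; light aircraft velocity = (238.000, 0.000) km/h.
Velocity of airliner relative to light aircraft = (0.000, 777.000) − (238.000, 0.000) = (-238.000, 777.000) km/h.
Magnitude = |(-238.000, 777.000)| = 812.633 km/h.

812.6 km/h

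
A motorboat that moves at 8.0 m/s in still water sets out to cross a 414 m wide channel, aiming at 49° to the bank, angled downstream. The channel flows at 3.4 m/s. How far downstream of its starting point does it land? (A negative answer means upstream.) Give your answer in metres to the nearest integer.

593 m

Perpendicular speed = 6.038 m/s; crossing time = 414 / 6.038 = 68.569 s.
Net downstream speed = 8.648 m/s.
Drift = 8.648 × 68.569 = 593.021 m (downstream).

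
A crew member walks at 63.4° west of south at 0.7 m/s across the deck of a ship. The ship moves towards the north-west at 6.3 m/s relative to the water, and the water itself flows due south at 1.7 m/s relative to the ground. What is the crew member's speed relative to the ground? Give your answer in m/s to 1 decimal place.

5.6 m/s

In east/north components (m/s): crew member relative to ship = (-0.626, -0.313); ship relative to water = (-4.455, 4.455); water relative to ground = (0.000, -1.700).
Sum = (-5.081, 2.441) m/s.
Speed = |(-5.081, 2.441)| = 5.637 m/s.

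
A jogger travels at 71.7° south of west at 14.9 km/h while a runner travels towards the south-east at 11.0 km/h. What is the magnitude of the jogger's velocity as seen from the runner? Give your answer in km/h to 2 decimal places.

13.99 km/h

Taking east as x and north as y: jogger velocity = (-4.678, -14.146) km/h; runner velocity = (7.778, -7.778) km/h.
Velocity of jogger relative to runner = (-4.678, -14.146) − (7.778, -7.778) = (-12.457, -6.368) km/h.
Magnitude = |(-12.457, -6.368)| = 13.990 km/h.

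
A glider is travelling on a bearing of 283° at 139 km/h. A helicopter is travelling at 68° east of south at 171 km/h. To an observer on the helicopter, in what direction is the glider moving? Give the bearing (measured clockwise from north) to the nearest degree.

288°

Taking east as x and north as y: glider velocity = (-135.437, 31.268) km/h; helicopter velocity = (158.548, -64.058) km/h.
Velocity of glider relative to helicopter = (-135.437, 31.268) − (158.548, -64.058) = (-293.986, 95.326) km/h.
Bearing = atan2(-293.99, 95.33) = 287.97° clockwise from north.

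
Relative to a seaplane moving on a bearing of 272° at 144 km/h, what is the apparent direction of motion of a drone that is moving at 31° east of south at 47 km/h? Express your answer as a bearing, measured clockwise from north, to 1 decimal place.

Taking east as x and north as y: drone velocity = (24.207, -40.287) km/h; seaplane velocity = (-143.912, 5.026) km/h.
Velocity of drone relative to seaplane = (24.207, -40.287) − (-143.912, 5.026) = (168.119, -45.312) km/h.
Bearing = atan2(168.12, -45.31) = 105.08° clockwise from north.

105.1°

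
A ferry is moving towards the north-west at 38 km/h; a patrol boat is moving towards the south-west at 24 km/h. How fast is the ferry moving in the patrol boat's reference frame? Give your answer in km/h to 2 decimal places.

44.94 km/h

Taking east as x and north as y: ferry velocity = (-26.870, 26.870) km/h; patrol boat velocity = (-16.971, -16.971) km/h.
Velocity of ferry relative to patrol boat = (-26.870, 26.870) − (-16.971, -16.971) = (-9.899, 43.841) km/h.
Magnitude = |(-9.899, 43.841)| = 44.944 km/h.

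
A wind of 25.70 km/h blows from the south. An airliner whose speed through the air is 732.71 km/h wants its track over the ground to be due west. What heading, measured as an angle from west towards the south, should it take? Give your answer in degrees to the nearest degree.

2°

The wind pushes perpendicular to the desired track; the heading must have a component into the wind equal to 25.70 km/h: 732.71 sin θ = 25.70.
sin θ = 0.0351, so θ = 2.010°.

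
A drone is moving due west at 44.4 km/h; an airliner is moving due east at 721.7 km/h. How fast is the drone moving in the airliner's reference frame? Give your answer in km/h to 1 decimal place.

Taking east as x and north as y: drone velocity = (-44.400, 0.000) km/h; airliner velocity = (721.700, 0.000) km/h.
Velocity of drone relative to airliner = (-44.400, 0.000) − (721.700, 0.000) = (-766.100, 0.000) km/h.
Magnitude = |(-766.100, 0.000)| = 766.100 km/h.

766.1 km/h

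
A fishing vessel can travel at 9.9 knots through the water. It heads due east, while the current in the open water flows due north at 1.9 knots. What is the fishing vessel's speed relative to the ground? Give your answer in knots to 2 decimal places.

Taking east as x and north as y: velocity relative to the water = (9.900, 0.000) knots; the water relative to ground = (0.000, 1.900) knots.
Velocity relative to ground = (9.900, 0.000) + (0.000, 1.900) = (9.900, 1.900) knots.
Speed = |(9.900, 1.900)| = 10.081 knots.

10.08 knots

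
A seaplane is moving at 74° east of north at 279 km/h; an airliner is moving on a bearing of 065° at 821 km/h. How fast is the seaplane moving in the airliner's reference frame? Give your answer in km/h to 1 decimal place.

Taking east as x and north as y: seaplane velocity = (268.192, 76.903) km/h; airliner velocity = (744.079, 346.970) km/h.
Velocity of seaplane relative to airliner = (268.192, 76.903) − (744.079, 346.970) = (-475.887, -270.067) km/h.
Magnitude = |(-475.887, -270.067)| = 547.178 km/h.

547.2 km/h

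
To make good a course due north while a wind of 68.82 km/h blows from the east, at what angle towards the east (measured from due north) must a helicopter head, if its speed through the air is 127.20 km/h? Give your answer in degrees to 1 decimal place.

32.8°

The wind pushes perpendicular to the desired track; the heading must have a component into the wind equal to 68.82 km/h: 127.20 sin θ = 68.82.
sin θ = 0.5410, so θ = 32.754°.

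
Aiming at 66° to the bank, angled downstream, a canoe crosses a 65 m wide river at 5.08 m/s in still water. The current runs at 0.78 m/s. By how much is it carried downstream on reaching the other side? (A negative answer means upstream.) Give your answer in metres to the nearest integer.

Perpendicular speed = 4.641 m/s; crossing time = 65 / 4.641 = 14.006 s.
Net downstream speed = 2.846 m/s.
Drift = 2.846 × 14.006 = 39.865 m (downstream).

40 m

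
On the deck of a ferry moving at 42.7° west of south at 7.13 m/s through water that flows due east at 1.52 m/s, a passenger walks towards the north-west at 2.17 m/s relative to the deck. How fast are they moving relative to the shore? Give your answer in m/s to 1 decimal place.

6.1 m/s

In east/north components (m/s): passenger relative to ferry = (-1.534, 1.534); ferry relative to water = (-4.835, -5.240); water relative to ground = (1.520, 0.000).
Sum = (-4.850, -3.706) m/s.
Speed = |(-4.850, -3.706)| = 6.103 m/s.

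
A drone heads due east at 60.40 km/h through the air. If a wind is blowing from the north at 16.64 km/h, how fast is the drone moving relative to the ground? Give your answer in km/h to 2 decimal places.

62.65 km/h

Taking east as x and north as y: velocity relative to the air = (60.400, 0.000) km/h; the air relative to ground = (0.000, -16.640) km/h.
Velocity relative to ground = (60.400, 0.000) + (0.000, -16.640) = (60.400, -16.640) km/h.
Speed = |(60.400, -16.640)| = 62.650 km/h.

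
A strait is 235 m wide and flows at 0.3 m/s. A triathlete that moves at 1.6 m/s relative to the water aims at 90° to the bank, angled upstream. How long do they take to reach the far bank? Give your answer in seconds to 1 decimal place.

The component of the triathlete's velocity perpendicular to the bank is 1.6 m/s.
Only the cross-stream component determines the crossing time; the current contributes nothing perpendicular to the bank.
Time = 235 / 1.600 = 146.875 s.

146.9 s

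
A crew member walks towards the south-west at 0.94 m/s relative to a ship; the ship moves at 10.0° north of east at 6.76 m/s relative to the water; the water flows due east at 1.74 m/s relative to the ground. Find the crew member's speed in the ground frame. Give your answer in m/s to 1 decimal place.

In east/north components (m/s): crew member relative to ship = (-0.665, -0.665); ship relative to water = (6.657, 1.174); water relative to ground = (1.740, 0.000).
Sum = (7.733, 0.509) m/s.
Speed = |(7.733, 0.509)| = 7.749 m/s.

7.7 m/s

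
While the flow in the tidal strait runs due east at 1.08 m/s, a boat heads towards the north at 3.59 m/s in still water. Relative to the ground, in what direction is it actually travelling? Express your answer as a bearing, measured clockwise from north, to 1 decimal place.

016.7°

Taking east as x and north as y: velocity relative to the water = (0.000, 3.590) m/s; the water relative to ground = (1.080, 0.000) m/s.
Velocity relative to ground = (0.000, 3.590) + (1.080, 0.000) = (1.080, 3.590) m/s.
Bearing = atan2(1.08, 3.59) = 16.74° clockwise from north.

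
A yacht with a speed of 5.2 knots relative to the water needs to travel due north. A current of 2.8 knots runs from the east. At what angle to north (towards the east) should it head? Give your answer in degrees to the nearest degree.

33°

The current pushes perpendicular to the desired track; the heading must have a component into the current equal to 2.8 knots: 5.2 sin θ = 2.8.
sin θ = 0.5385, so θ = 32.579°.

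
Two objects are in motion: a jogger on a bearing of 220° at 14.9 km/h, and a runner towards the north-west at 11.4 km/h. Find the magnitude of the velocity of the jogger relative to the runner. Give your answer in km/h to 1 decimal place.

19.5 km/h

Taking east as x and north as y: jogger velocity = (-9.578, -11.414) km/h; runner velocity = (-8.061, 8.061) km/h.
Velocity of jogger relative to runner = (-9.578, -11.414) − (-8.061, 8.061) = (-1.517, -19.475) km/h.
Magnitude = |(-1.517, -19.475)| = 19.534 km/h.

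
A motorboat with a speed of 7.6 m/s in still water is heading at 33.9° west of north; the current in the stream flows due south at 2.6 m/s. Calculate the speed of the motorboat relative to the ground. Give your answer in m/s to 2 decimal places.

5.63 m/s

Taking east as x and north as y: velocity relative to the water = (-4.239, 6.308) m/s; the water relative to ground = (0.000, -2.600) m/s.
Velocity relative to ground = (-4.239, 6.308) + (0.000, -2.600) = (-4.239, 3.708) m/s.
Speed = |(-4.239, 3.708)| = 5.632 m/s.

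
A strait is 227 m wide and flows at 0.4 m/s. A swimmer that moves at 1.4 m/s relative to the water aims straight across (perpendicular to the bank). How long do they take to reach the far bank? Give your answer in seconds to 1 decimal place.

The component of the swimmer's velocity perpendicular to the bank is 1.4 m/s.
The flow acts along the bank and has no component across it.
Time = 227 / 1.400 = 162.143 s.

162.1 s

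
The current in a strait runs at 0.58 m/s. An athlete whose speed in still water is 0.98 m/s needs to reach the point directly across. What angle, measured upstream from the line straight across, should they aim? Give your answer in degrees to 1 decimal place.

36.3°

To cancel the current, the upstream component of the athlete's velocity must equal the flow: 0.98 sin θ = 0.58.
sin θ = 0.58 / 0.98 = 0.5918.
θ = arcsin(0.5918) = 36.287°.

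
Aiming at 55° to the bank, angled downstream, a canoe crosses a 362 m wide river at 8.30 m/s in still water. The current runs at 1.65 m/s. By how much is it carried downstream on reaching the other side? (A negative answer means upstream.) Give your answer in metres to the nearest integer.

341 m

Perpendicular speed = 6.799 m/s; crossing time = 362 / 6.799 = 53.243 s.
Net downstream speed = 6.411 m/s.
Drift = 6.411 × 53.243 = 341.327 m (downstream).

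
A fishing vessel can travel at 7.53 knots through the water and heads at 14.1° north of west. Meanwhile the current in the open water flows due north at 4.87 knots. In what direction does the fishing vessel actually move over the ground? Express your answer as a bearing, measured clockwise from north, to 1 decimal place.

Taking east as x and north as y: velocity relative to the water = (-7.303, 1.834) knots; the water relative to ground = (0.000, 4.870) knots.
Velocity relative to ground = (-7.303, 1.834) + (0.000, 4.870) = (-7.303, 6.704) knots.
Bearing = atan2(-7.30, 6.70) = 312.55° clockwise from north.

312.6°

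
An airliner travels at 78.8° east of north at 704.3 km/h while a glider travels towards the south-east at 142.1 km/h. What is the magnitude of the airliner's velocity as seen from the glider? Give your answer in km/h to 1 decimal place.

Taking east as x and north as y: airliner velocity = (690.887, 136.799) km/h; glider velocity = (100.480, -100.480) km/h.
Velocity of airliner relative to glider = (690.887, 136.799) − (100.480, -100.480) = (590.407, 237.279) km/h.
Magnitude = |(590.407, 237.279)| = 636.303 km/h.

636.3 km/h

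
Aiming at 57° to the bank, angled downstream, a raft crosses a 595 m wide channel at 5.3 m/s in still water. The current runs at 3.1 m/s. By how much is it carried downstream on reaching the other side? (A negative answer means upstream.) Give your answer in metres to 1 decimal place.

Perpendicular speed = 4.445 m/s; crossing time = 595 / 4.445 = 133.860 s.
Net downstream speed = 5.987 m/s.
Drift = 5.987 × 133.860 = 801.362 m (downstream).

801.4 m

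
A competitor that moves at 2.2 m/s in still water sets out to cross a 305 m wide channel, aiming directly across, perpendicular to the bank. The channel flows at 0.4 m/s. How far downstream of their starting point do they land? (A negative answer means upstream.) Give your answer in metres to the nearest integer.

Perpendicular speed = 2.200 m/s; crossing time = 305 / 2.200 = 138.636 s.
Net downstream speed = 0.400 m/s.
Drift = 0.400 × 138.636 = 55.455 m (downstream).

55 m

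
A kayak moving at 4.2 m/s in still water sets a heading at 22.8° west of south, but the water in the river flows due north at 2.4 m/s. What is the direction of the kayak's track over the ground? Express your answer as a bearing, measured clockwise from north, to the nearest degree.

228°

Taking east as x and north as y: velocity relative to the water = (-1.628, -3.872) m/s; the water relative to ground = (0.000, 2.400) m/s.
Velocity relative to ground = (-1.628, -3.872) + (0.000, 2.400) = (-1.628, -1.472) m/s.
Bearing = atan2(-1.63, -1.47) = 227.88° clockwise from north.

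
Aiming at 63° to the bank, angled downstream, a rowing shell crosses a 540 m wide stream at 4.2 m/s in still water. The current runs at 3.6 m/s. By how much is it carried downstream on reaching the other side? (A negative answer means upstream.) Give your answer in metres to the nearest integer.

Perpendicular speed = 3.742 m/s; crossing time = 540 / 3.742 = 144.299 s.
Net downstream speed = 5.507 m/s.
Drift = 5.507 × 144.299 = 794.620 m (downstream).

795 m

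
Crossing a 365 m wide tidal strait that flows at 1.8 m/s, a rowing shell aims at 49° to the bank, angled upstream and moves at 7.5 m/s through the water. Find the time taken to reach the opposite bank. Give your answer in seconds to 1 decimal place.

The component of the rowing shell's velocity perpendicular to the bank is 7.5 × sin 49° = 5.660 m/s.
The flow acts along the bank and has no component across it.
Time = 365 / 5.660 = 64.484 s.

64.5 s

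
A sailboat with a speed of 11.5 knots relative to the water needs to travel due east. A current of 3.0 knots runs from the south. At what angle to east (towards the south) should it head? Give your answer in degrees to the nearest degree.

15°

The current pushes perpendicular to the desired track; the heading must have a component into the current equal to 3.0 knots: 11.5 sin θ = 3.0.
sin θ = 0.2609, so θ = 15.122°.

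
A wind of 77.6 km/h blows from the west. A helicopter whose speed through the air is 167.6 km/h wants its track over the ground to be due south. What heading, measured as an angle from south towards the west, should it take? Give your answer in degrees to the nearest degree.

The wind pushes perpendicular to the desired track; the heading must have a component into the wind equal to 77.6 km/h: 167.6 sin θ = 77.6.
sin θ = 0.4630, so θ = 27.581°.

28°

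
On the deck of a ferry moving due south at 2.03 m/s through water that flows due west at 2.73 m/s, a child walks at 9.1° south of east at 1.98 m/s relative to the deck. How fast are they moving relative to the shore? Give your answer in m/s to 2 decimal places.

2.47 m/s

In east/north components (m/s): child relative to ferry = (1.955, -0.313); ferry relative to water = (0.000, -2.030); water relative to ground = (-2.730, 0.000).
Sum = (-0.775, -2.343) m/s.
Speed = |(-0.775, -2.343)| = 2.468 m/s.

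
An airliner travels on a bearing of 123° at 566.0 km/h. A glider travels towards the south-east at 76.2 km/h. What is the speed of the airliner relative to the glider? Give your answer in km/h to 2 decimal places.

Taking east as x and north as y: airliner velocity = (474.688, -308.266) km/h; glider velocity = (53.882, -53.882) km/h.
Velocity of airliner relative to glider = (474.688, -308.266) − (53.882, -53.882) = (420.806, -254.384) km/h.
Magnitude = |(420.806, -254.384)| = 491.720 km/h.

491.72 km/h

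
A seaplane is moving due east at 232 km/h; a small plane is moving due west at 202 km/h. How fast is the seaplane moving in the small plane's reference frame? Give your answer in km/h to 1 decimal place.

Taking east as x and north as y: seaplane velocity = (232.000, 0.000) km/h; small plane velocity = (-202.000, 0.000) km/h.
Velocity of seaplane relative to small plane = (232.000, 0.000) − (-202.000, 0.000) = (434.000, 0.000) km/h.
Magnitude = |(434.000, 0.000)| = 434.000 km/h.

434.0 km/h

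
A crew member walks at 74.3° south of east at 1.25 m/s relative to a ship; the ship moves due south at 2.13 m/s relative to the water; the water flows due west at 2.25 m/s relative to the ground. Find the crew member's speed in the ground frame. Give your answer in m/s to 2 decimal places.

3.84 m/s

In east/north components (m/s): crew member relative to ship = (0.338, -1.203); ship relative to water = (0.000, -2.130); water relative to ground = (-2.250, 0.000).
Sum = (-1.912, -3.333) m/s.
Speed = |(-1.912, -3.333)| = 3.843 m/s.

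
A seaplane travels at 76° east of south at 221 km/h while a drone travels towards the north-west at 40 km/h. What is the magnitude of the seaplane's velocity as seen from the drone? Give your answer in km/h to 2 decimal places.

Taking east as x and north as y: seaplane velocity = (214.435, -53.465) km/h; drone velocity = (-28.284, 28.284) km/h.
Velocity of seaplane relative to drone = (214.435, -53.465) − (-28.284, 28.284) = (242.720, -81.749) km/h.
Magnitude = |(242.720, -81.749)| = 256.117 km/h.

256.12 km/h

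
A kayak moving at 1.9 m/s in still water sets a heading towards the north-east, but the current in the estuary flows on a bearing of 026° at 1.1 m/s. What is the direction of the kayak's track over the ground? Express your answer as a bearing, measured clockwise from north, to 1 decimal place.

038.1°

Taking east as x and north as y: velocity relative to the water = (1.344, 1.344) m/s; the water relative to ground = (0.482, 0.989) m/s.
Velocity relative to ground = (1.344, 1.344) + (0.482, 0.989) = (1.826, 2.332) m/s.
Bearing = atan2(1.83, 2.33) = 38.06° clockwise from north.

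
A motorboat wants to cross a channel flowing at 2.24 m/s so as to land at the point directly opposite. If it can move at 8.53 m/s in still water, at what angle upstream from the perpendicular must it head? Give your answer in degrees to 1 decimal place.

15.2°

To cancel the current, the upstream component of the motorboat's velocity must equal the flow: 8.53 sin θ = 2.24.
sin θ = 2.24 / 8.53 = 0.2626.
θ = arcsin(0.2626) = 15.225°.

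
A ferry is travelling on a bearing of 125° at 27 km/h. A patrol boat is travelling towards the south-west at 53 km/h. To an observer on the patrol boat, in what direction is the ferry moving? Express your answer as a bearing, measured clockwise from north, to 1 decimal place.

Taking east as x and north as y: ferry velocity = (22.117, -15.487) km/h; patrol boat velocity = (-37.477, -37.477) km/h.
Velocity of ferry relative to patrol boat = (22.117, -15.487) − (-37.477, -37.477) = (59.594, 21.990) km/h.
Bearing = atan2(59.59, 21.99) = 69.75° clockwise from north.

069.7°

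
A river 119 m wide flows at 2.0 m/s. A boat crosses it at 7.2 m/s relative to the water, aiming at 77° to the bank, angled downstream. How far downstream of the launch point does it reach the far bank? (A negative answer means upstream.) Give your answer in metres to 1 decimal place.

Perpendicular speed = 7.015 m/s; crossing time = 119 / 7.015 = 16.963 s.
Net downstream speed = 3.620 m/s.
Drift = 3.620 × 16.963 = 61.398 m (downstream).

61.4 m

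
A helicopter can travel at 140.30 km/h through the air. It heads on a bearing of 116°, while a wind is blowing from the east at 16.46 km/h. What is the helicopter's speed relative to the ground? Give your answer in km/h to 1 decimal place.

125.7 km/h

Taking east as x and north as y: velocity relative to the air = (126.101, -61.503) km/h; the air relative to ground = (-16.460, 0.000) km/h.
Velocity relative to ground = (126.101, -61.503) + (-16.460, 0.000) = (109.641, -61.503) km/h.
Speed = |(109.641, -61.503)| = 125.713 km/h.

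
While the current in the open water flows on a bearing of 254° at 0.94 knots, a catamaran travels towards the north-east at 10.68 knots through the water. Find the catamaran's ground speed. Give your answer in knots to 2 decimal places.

9.87 knots

Taking east as x and north as y: velocity relative to the water = (7.552, 7.552) knots; the water relative to ground = (-0.904, -0.259) knots.
Velocity relative to ground = (7.552, 7.552) + (-0.904, -0.259) = (6.648, 7.293) knots.
Speed = |(6.648, 7.293)| = 9.868 knots.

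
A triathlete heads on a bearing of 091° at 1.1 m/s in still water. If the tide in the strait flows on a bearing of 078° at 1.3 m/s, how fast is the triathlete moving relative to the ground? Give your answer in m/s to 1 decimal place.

Taking east as x and north as y: velocity relative to the water = (1.100, -0.019) m/s; the water relative to ground = (1.272, 0.270) m/s.
Velocity relative to ground = (1.100, -0.019) + (1.272, 0.270) = (2.371, 0.251) m/s.
Speed = |(2.371, 0.251)| = 2.385 m/s.

2.4 m/s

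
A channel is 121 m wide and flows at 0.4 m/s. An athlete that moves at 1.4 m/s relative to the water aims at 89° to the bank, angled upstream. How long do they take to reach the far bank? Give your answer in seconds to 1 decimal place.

The component of the athlete's velocity perpendicular to the bank is 1.4 × sin 89° = 1.400 m/s.
The flow acts along the bank and has no component across it.
Time = 121 / 1.400 = 86.442 s.

86.4 s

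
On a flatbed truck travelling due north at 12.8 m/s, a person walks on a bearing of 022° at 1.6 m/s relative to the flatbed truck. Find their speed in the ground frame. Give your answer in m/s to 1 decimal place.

14.3 m/s

Taking east as x and north as y: flatbed truck velocity = (0.000, 12.800) m/s; person velocity relative to flatbed truck = (0.599, 1.483) m/s.
Velocity relative to ground = (0.000, 12.800) + (0.599, 1.483) = (0.599, 14.283) m/s.
Speed = |(0.599, 14.283)| = 14.296 m/s.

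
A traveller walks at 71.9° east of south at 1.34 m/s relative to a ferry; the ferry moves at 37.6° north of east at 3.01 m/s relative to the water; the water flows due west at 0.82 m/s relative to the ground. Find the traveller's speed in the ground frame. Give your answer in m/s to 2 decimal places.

In east/north components (m/s): traveller relative to ferry = (1.274, -0.416); ferry relative to water = (2.385, 1.837); water relative to ground = (-0.820, 0.000).
Sum = (2.838, 1.420) m/s.
Speed = |(2.838, 1.420)| = 3.174 m/s.

3.17 m/s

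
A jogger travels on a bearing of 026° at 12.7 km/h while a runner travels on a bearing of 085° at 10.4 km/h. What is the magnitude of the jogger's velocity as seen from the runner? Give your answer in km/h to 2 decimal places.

11.55 km/h

Taking east as x and north as y: jogger velocity = (5.567, 11.415) km/h; runner velocity = (10.360, 0.906) km/h.
Velocity of jogger relative to runner = (5.567, 11.415) − (10.360, 0.906) = (-4.793, 10.508) km/h.
Magnitude = |(-4.793, 10.508)| = 11.550 km/h.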